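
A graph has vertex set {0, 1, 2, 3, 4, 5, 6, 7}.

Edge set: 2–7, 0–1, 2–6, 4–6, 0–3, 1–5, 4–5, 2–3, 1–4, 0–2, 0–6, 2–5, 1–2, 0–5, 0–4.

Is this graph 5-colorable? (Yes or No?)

The chromatic number is 4. 0, 1, 2, 5 form a clique, so at least 4 colors are needed.
A valid assignment using 4 colors: 0=b, 1=d, 2=a, 3=c, 4=a, 5=c, 6=c, 7=b.
Since 5 ≥ 4, a proper 5-coloring certainly exists.

Yes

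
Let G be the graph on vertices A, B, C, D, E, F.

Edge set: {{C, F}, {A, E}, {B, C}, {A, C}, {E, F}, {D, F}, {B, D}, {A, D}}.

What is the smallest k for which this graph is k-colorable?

2

B and C are adjacent, so at least 2 colors are needed.
A valid assignment using 2 colors: A=blue, B=blue, C=red, D=red, E=red, F=blue. Every edge joins two different colors.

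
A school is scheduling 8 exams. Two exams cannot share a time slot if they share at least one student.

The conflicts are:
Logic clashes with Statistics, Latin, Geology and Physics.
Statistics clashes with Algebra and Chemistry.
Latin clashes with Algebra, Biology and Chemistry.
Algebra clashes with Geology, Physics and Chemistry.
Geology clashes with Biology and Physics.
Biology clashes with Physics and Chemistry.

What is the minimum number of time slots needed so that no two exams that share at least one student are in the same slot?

Latin, Algebra, Chemistry are mutually in conflict, so at least 3 time slots are needed.
3 time slots suffice: time slot 1 → {Logic, Algebra, Biology}; time slot 2 → {Geology, Chemistry}; time slot 3 → {Statistics, Latin, Physics}. Each listed conflict is separated.

3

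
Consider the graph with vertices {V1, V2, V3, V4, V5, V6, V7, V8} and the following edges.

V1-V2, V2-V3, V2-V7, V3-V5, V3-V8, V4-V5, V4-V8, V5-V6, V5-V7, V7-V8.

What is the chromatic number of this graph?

V1 and V2 are adjacent, so at least 2 colors are needed.
2 colors suffice: color red → {V2, V5, V8}; color blue → {V1, V3, V4, V6, V7}. No two adjacent vertices share a color.

2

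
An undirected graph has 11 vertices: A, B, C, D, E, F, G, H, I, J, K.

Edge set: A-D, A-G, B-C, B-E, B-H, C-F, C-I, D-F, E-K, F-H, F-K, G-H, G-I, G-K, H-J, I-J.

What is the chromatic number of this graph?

3

The cycle D-A-G-H-F-D has odd length 5, so it cannot be 2-colored; at least 3 colors are needed.
A valid assignment using 3 colors: A=3, B=1, C=2, D=2, E=3, F=1, G=1, H=2, I=3, J=1, K=2. Every edge joins two different colors.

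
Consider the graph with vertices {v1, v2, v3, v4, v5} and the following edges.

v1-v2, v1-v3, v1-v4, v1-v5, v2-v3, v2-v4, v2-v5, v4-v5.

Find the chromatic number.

v1, v2, v4, v5 form a clique, so at least 4 colors are needed.
One proper 4-coloring: v1=red, v2=blue, v3=green, v4=green, v5=yellow. No two adjacent vertices share a color.

4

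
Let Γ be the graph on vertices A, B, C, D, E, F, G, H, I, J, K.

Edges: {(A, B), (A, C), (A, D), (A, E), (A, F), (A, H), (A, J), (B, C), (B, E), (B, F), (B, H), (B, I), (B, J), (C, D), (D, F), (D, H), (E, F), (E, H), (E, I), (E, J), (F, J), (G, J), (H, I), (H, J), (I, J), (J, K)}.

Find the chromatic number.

5

A, B, E, H, J are pairwise adjacent (a clique of size 5), so at least 5 colors are needed.
5 colors suffice: color 1 → {D, J}; color 2 → {B, G, K}; color 3 → {A, I}; color 4 → {C, E}; color 5 → {F, H}. No two adjacent vertices share a color.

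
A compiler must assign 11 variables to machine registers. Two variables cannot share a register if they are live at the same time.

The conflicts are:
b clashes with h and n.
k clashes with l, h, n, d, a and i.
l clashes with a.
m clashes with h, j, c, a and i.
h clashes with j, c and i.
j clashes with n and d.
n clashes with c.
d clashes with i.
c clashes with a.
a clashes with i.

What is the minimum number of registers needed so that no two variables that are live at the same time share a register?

m, h, c all conflict with each other, so at least 3 registers are needed.
3 registers suffice: register 1 → {h, n, d, a}; register 2 → {b, k, m}; register 3 → {l, j, c, i}. No two conflicting variables share a register.

3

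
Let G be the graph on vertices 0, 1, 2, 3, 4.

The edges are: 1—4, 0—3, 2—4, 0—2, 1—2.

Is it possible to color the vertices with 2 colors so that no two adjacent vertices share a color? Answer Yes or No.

No

1, 2, 4 are mutually adjacent, so at least 3 colors are needed.
So 2 colors are not enough.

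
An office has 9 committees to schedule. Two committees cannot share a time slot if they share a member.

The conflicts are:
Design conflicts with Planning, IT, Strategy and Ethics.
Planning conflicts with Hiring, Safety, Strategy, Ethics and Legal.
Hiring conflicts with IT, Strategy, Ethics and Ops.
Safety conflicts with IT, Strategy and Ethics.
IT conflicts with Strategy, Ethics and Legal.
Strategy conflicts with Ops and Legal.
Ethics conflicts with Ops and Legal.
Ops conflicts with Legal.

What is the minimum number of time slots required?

3

Safety, IT, Ethics are mutually in conflict, so at least 3 time slots are needed.
3 time slots suffice: time slot 1 → {Strategy, Ethics}; time slot 2 → {Planning, IT, Ops}; time slot 3 → {Design, Hiring, Safety, Legal}. Every pair that conflicts lands in different time slots.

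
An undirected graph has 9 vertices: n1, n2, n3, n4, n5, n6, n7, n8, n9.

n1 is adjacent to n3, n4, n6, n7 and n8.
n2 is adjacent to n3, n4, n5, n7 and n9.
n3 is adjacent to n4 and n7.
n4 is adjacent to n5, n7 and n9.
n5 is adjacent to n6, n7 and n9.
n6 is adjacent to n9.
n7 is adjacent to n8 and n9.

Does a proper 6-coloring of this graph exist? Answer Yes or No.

The chromatic number is 5. n2, n4, n5, n7, n9 are pairwise adjacent (a clique of size 5), so at least 5 colors are needed.
5 colors suffice: n1=green, n2=purple, n3=yellow, n4=blue, n5=yellow, n6=red, n7=red, n8=blue, n9=green.
Since 6 ≥ 5, a proper 6-coloring certainly exists.

Yes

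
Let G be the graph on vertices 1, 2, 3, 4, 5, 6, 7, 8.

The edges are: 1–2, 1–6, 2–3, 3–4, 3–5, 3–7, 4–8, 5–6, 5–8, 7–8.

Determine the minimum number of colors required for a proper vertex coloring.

The cycle 3-2-1-6-5-3 has odd length 5, so it cannot be 2-colored; at least 3 colors are needed.
3 colors suffice: 1=a, 2=b, 3=a, 4=b, 5=b, 6=c, 7=b, 8=a. No two adjacent vertices share a color.

3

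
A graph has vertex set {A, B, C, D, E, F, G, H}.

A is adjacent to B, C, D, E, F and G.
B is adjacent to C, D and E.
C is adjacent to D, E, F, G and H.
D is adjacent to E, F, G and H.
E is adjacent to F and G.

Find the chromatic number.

A, C, D, E, G are pairwise adjacent (a clique of size 5), so at least 5 colors are needed.
One proper 5-coloring: A=4, B=5, C=1, D=2, E=3, F=5, G=5, H=3. Every edge joins two different colors.

5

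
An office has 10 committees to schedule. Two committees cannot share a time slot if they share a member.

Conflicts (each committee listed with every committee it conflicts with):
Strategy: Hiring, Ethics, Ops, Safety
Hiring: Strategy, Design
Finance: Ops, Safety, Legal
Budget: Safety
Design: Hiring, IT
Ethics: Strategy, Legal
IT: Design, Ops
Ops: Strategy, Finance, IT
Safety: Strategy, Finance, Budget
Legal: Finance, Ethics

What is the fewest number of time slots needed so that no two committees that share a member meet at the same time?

The cycle Hiring-Design-IT-Ops-Strategy-Hiring has odd length 5, so it cannot be 2-colored; at least 3 time slots are needed.
3 time slots suffice: time slot 1 → {Strategy, Finance, Budget, IT}; time slot 2 → {Design, Ethics, Ops, Safety}; time slot 3 → {Hiring, Legal}. Each listed conflict is separated.

3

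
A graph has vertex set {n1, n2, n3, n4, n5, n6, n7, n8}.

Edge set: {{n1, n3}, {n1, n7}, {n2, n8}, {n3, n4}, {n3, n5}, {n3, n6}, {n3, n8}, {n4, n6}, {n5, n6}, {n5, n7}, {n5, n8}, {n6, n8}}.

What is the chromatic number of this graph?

n3, n5, n6, n8 are pairwise adjacent (a clique of size 4), so at least 4 colors are needed.
4 colors suffice: color red → {n2, n3, n7}; color blue → {n1, n4, n5}; color green → {n8}; color yellow → {n6}. No two adjacent vertices share a color.

4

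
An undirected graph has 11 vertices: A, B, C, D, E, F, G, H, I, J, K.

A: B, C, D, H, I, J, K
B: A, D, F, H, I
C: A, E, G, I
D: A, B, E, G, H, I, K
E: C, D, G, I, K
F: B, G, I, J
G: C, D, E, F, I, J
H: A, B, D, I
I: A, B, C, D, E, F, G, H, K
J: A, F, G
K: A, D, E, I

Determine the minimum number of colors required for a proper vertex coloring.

A, B, D, H, I are mutually adjacent (a clique of size 5), so at least 5 colors are needed.
One proper 5-coloring: A=3, B=4, C=2, D=2, E=4, F=2, G=3, H=5, I=1, J=1, K=5. Every edge joins two different colors.

5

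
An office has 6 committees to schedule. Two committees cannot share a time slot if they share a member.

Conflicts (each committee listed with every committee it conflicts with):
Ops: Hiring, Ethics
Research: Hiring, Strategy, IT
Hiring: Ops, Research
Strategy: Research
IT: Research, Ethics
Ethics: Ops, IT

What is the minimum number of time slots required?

3

The cycle IT-Research-Hiring-Ops-Ethics-IT has odd length 5, so it cannot be 2-colored; at least 3 time slots are needed.
A valid assignment using 3 time slots: Ops=3, Research=1, Hiring=2, Strategy=2, IT=2, Ethics=1. Every pair that conflicts lands in different time slots.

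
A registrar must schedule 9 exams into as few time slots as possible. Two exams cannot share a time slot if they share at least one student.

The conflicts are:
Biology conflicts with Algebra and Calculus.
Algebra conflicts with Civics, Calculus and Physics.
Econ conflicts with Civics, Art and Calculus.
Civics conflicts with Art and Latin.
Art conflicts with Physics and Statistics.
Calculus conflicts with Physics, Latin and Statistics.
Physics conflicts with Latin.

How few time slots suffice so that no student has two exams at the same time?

3

Biology, Algebra, Calculus are mutually in conflict, so at least 3 time slots are needed.
3 time slots suffice: time slot 1 → {Civics, Calculus}; time slot 2 → {Biology, Econ, Physics, Statistics}; time slot 3 → {Algebra, Art, Latin}. No two conflicting exams share a time slot.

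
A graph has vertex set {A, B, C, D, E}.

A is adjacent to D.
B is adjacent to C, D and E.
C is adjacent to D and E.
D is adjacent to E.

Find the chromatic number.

B, C, D, E are pairwise adjacent (a clique of size 4), so at least 4 colors are needed.
A valid assignment using 4 colors: A=2, B=4, C=3, D=1, E=2. Each edge has distinct colors on its endpoints.

4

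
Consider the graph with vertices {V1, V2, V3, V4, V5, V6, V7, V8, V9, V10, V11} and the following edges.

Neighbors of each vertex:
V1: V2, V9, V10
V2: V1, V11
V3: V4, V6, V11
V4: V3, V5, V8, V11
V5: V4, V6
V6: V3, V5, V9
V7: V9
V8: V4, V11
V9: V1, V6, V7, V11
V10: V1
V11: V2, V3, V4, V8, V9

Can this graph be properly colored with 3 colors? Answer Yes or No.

Yes

The chromatic number is 3. V3, V4, V11 are pairwise adjacent, so at least 3 colors are needed.
3 colors suffice: color 1 → {V1, V6, V7, V11}; color 2 → {V2, V4, V9, V10}; color 3 → {V3, V5, V8}.
That is already a proper 3-coloring.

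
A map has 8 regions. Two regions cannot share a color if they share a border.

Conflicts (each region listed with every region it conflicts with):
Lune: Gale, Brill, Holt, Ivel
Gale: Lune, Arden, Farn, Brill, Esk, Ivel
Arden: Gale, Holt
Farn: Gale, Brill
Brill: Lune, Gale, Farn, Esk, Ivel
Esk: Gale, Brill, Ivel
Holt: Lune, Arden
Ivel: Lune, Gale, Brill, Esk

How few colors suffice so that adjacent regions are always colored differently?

4

Lune, Gale, Brill, Ivel pairwise conflict, so at least 4 colors are needed.
4 colors suffice: color 1 → {Gale, Holt}; color 2 → {Arden, Brill}; color 3 → {Farn, Ivel}; color 4 → {Lune, Esk}. No two conflicting regions share a color.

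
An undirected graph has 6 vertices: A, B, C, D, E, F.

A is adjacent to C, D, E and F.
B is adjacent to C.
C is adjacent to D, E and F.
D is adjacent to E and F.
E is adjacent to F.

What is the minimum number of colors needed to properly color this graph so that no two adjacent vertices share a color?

5

A, C, D, E, F are pairwise adjacent (a clique of size 5), so at least 5 colors are needed.
A valid assignment using 5 colors: A=5, B=2, C=1, D=3, E=4, F=2. No two adjacent vertices share a color.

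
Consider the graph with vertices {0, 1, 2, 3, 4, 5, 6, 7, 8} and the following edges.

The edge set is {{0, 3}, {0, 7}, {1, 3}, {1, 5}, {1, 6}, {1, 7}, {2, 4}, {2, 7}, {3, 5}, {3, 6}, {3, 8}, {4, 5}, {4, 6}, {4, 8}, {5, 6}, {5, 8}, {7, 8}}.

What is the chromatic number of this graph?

1, 3, 5, 6 are mutually adjacent (a clique of size 4), so at least 4 colors are needed.
One proper 4-coloring: 0=c, 1=c, 2=c, 3=b, 4=b, 5=a, 6=d, 7=a, 8=c. Every edge joins two different colors.

4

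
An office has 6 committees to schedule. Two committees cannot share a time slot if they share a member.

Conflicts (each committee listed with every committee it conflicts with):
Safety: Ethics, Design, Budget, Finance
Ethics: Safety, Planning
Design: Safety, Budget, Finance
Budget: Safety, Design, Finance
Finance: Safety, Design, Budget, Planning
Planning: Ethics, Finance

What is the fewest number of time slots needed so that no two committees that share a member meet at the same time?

Safety, Design, Budget, Finance are mutually in conflict, so at least 4 time slots are needed.
4 time slots suffice: time slot 1 → {Ethics, Finance}; time slot 2 → {Safety, Planning}; time slot 3 → {Design}; time slot 4 → {Budget}. Every pair that conflicts lands in different time slots.

4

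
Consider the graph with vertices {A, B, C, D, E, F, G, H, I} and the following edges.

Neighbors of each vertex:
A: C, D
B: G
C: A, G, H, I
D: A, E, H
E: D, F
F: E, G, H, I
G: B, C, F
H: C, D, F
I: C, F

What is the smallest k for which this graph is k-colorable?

2

C and I are adjacent, so at least 2 colors are needed.
2 colors suffice: color 1 → {B, C, D, F}; color 2 → {A, E, G, H, I}. Every edge joins two different colors.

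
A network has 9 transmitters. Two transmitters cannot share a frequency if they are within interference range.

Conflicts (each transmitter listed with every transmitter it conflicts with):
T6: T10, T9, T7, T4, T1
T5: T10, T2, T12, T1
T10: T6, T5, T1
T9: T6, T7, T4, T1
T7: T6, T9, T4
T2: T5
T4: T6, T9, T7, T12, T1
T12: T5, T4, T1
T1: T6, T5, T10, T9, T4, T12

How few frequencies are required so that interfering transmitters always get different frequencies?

4

T6, T9, T4, T1 are mutually in conflict, so at least 4 frequencies are needed.
A valid assignment using 4 frequencies: T6=3, T5=2, T10=4, T9=4, T7=1, T2=1, T4=2, T12=3, T1=1. No two conflicting transmitters share a frequency.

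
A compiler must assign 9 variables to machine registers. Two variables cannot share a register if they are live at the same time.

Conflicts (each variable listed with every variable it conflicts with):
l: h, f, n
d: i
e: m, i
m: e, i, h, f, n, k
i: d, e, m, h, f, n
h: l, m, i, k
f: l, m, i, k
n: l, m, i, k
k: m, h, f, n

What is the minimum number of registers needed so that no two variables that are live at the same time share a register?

3

m, i, n pairwise conflict, so at least 3 registers are needed.
3 registers suffice: register 1 → {l, i, k}; register 2 → {d, m}; register 3 → {e, h, f, n}. No two conflicting variables share a register.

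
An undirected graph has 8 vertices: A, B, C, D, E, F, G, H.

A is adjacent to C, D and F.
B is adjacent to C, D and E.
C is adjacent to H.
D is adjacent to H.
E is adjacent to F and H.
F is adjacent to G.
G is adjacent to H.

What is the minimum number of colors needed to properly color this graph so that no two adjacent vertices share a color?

The cycle C-H-E-F-A-C has odd length 5, so it cannot be 2-colored; at least 3 colors are needed.
A valid assignment using 3 colors: A=red, B=red, C=blue, D=blue, E=blue, F=green, G=blue, H=red. Every edge joins two different colors.

3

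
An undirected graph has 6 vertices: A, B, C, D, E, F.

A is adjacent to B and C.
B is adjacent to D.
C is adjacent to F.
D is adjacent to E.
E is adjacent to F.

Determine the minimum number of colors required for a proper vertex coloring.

A and C are adjacent, so at least 2 colors are needed.
2 colors suffice: color 1 → {A, D, F}; color 2 → {B, C, E}. Each edge has distinct colors on its endpoints.

2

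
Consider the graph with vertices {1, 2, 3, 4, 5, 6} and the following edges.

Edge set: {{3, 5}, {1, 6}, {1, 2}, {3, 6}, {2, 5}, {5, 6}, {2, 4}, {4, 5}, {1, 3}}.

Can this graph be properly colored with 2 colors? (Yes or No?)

No

1, 3, 6 form a triangle, so at least 3 colors are needed.
So 2 colors are not enough.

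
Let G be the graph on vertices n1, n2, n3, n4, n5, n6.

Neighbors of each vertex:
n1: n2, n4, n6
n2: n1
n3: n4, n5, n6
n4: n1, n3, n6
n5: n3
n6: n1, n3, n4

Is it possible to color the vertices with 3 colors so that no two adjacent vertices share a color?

Yes

The chromatic number is 3. n3, n4, n6 are pairwise adjacent, so at least 3 colors are needed.
3 colors suffice: color 1 → {n1, n3}; color 2 → {n2, n5, n6}; color 3 → {n4}.
That is already a proper 3-coloring.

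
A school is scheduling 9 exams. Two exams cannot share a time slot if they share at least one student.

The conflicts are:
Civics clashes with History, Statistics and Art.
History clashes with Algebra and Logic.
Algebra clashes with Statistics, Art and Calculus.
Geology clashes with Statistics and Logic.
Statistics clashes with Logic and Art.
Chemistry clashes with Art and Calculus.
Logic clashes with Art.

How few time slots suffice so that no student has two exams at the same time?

Geology, Statistics, Logic pairwise conflict, so at least 3 time slots are needed.
3 time slots suffice: time slot 1 → {History, Statistics, Calculus}; time slot 2 → {Geology, Art}; time slot 3 → {Civics, Algebra, Chemistry, Logic}. Each listed conflict is separated.

3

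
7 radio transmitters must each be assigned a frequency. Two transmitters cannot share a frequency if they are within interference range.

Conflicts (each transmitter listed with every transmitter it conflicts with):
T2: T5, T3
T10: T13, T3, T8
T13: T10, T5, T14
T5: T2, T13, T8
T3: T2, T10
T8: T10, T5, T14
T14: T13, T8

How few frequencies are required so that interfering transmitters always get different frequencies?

3

The cycle T13-T10-T3-T2-T5-T13 has odd length 5, so it cannot be 2-colored; at least 3 frequencies are needed.
A valid assignment using 3 frequencies: T2=3, T10=1, T13=2, T5=1, T3=2, T8=2, T14=1. No two conflicting transmitters share a frequency.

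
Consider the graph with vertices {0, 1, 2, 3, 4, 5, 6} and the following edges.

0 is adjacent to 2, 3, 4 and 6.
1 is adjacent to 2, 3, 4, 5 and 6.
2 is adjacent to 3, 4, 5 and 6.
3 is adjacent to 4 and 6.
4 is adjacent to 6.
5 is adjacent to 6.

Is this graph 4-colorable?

0, 2, 3, 4, 6 form a clique, so at least 5 colors are needed.
So 4 colors are not enough.

No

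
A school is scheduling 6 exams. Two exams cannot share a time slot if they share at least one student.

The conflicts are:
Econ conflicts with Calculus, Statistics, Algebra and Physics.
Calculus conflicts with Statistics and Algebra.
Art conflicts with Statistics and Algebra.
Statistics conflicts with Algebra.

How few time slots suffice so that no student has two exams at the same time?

Econ, Calculus, Statistics, Algebra pairwise conflict, so at least 4 time slots are needed.
4 time slots suffice: time slot 1 → {Algebra, Physics}; time slot 2 → {Statistics}; time slot 3 → {Econ, Art}; time slot 4 → {Calculus}. No two conflicting exams share a time slot.

4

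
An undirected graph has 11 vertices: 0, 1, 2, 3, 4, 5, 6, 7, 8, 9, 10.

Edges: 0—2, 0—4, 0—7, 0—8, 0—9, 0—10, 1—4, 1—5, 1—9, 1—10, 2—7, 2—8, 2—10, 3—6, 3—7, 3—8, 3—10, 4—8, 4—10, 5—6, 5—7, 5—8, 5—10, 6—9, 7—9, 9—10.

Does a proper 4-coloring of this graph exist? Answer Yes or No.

Yes

The chromatic number is 3. 0, 2, 7 form a triangle, so at least 3 colors are needed.
3 colors suffice: color red → {6, 7, 8, 10}; color blue → {0, 1, 3}; color green → {2, 4, 5, 9}.
Since 4 ≥ 3, a proper 4-coloring certainly exists.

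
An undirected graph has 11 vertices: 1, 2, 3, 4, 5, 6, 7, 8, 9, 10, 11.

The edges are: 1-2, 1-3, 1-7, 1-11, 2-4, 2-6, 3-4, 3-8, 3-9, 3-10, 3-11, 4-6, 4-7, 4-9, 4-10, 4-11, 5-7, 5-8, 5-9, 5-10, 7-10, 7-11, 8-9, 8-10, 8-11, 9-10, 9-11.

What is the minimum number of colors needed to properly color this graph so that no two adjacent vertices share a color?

3, 4, 9, 11 are pairwise adjacent (a clique of size 4), so at least 4 colors are needed.
4 colors suffice: color red → {1, 4, 8}; color blue → {2, 10, 11}; color green → {3, 5, 6}; color yellow → {7, 9}. Every edge joins two different colors.

4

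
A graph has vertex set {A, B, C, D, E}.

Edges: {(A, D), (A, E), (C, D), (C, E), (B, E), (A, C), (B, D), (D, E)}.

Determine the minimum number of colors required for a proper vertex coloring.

4

A, C, D, E form a clique, so at least 4 colors are needed.
One proper 4-coloring: A=3, B=3, C=4, D=1, E=2. Every edge joins two different colors.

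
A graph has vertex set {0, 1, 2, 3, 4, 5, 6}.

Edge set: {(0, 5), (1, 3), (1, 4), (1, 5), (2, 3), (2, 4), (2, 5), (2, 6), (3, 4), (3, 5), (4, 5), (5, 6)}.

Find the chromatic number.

4

1, 3, 4, 5 form a clique, so at least 4 colors are needed.
One proper 4-coloring: 0=blue, 1=yellow, 2=yellow, 3=blue, 4=green, 5=red, 6=blue. Every edge joins two different colors.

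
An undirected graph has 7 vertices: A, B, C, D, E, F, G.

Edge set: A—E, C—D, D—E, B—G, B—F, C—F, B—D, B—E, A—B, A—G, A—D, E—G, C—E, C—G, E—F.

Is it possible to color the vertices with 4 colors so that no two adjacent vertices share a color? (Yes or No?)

Yes

The chromatic number is 4. A, B, E, G are pairwise adjacent (a clique of size 4), so at least 4 colors are needed.
4 colors suffice: A=4, B=2, C=2, D=3, E=1, F=3, G=3.
That is already a proper 4-coloring.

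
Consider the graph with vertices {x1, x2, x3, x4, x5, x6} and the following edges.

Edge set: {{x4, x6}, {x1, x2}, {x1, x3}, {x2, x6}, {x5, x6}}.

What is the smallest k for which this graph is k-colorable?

x5 and x6 are adjacent, so at least 2 colors are needed.
2 colors suffice: color 1 → {x1, x6}; color 2 → {x2, x3, x4, x5}. Each edge has distinct colors on its endpoints.

2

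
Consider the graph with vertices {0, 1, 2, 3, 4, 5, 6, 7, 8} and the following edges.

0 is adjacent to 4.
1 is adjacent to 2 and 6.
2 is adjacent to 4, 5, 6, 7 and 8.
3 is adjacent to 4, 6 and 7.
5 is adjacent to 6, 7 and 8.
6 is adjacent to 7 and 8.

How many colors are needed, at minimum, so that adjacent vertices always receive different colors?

2, 5, 6, 7 form a clique, so at least 4 colors are needed.
4 colors suffice: color red → {0, 2, 3}; color blue → {4, 6}; color green → {1, 7, 8}; color yellow → {5}. No two adjacent vertices share a color.

4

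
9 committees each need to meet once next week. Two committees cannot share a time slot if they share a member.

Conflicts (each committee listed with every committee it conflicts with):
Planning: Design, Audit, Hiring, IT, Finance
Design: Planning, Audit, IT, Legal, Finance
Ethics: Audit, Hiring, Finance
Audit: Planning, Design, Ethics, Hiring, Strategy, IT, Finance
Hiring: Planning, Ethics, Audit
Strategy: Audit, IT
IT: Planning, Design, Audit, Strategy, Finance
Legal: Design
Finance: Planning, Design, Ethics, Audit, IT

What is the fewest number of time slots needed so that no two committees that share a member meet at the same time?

5

Planning, Design, Audit, IT, Finance pairwise conflict, so at least 5 time slots are needed.
A valid assignment using 5 time slots: Planning=3, Design=5, Ethics=3, Audit=1, Hiring=2, Strategy=3, IT=2, Legal=1, Finance=4. Each listed conflict is separated.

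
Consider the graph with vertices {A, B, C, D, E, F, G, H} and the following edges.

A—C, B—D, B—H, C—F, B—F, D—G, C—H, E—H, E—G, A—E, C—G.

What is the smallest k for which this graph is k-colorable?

3

The cycle D-G-E-H-B-D has odd length 5, so it cannot be 2-colored; at least 3 colors are needed.
3 colors suffice: color red → {B, C, E}; color blue → {A, F, G, H}; color green → {D}. Each edge has distinct colors on its endpoints.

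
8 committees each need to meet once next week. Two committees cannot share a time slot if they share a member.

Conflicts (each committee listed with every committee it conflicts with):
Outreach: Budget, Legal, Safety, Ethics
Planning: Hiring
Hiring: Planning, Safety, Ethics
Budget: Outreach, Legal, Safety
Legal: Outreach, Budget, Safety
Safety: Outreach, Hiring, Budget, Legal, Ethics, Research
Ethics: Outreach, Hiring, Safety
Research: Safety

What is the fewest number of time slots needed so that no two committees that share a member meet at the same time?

Outreach, Budget, Legal, Safety are mutually in conflict, so at least 4 time slots are needed.
4 time slots suffice: Outreach=2, Planning=1, Hiring=2, Budget=3, Legal=4, Safety=1, Ethics=3, Research=2. Each listed conflict is separated.

4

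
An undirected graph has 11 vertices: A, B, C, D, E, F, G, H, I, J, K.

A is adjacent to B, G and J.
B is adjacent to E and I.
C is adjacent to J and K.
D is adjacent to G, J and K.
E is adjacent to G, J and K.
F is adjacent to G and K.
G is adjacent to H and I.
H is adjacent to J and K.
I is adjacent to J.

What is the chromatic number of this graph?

2

B and I are adjacent, so at least 2 colors are needed.
2 colors suffice: color 1 → {B, G, J, K}; color 2 → {A, C, D, E, F, H, I}. Every edge joins two different colors.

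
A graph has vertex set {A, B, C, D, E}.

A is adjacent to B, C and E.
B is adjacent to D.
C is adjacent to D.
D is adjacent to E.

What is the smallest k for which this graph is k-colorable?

C and D are adjacent, so at least 2 colors are needed.
2 colors suffice: A=1, B=2, C=2, D=1, E=2. No two adjacent vertices share a color.

2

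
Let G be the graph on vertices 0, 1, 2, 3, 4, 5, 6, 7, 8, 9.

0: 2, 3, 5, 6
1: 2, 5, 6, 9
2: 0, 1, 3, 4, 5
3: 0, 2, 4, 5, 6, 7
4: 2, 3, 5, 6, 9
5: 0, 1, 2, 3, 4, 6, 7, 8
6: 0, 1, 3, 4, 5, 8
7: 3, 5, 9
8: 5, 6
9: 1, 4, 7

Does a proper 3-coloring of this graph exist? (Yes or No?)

No

0, 3, 5, 6 are pairwise adjacent (a clique of size 4), so at least 4 colors are needed.
So 3 colors are not enough.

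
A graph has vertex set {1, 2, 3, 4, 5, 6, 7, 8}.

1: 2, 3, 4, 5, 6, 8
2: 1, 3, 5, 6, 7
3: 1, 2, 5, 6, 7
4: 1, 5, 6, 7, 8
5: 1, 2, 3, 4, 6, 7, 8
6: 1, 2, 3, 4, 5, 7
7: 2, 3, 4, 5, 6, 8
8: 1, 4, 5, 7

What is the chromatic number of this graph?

5

1, 2, 3, 5, 6 are mutually adjacent (a clique of size 5), so at least 5 colors are needed.
One proper 5-coloring: 1=b, 2=e, 3=d, 4=d, 5=a, 6=c, 7=b, 8=c. No two adjacent vertices share a color.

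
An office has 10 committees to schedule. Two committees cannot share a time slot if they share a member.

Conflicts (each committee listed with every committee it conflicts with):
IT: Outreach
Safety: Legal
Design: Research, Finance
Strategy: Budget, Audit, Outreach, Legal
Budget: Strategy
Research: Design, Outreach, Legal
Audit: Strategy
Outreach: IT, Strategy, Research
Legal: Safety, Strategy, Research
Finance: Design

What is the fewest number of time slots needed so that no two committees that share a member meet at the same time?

IT and Outreach conflict, so at least 2 time slots are needed.
Using 2 time slots: IT=1, Safety=1, Design=2, Strategy=1, Budget=2, Research=1, Audit=2, Outreach=2, Legal=2, Finance=1. No two conflicting committees share a time slot.

2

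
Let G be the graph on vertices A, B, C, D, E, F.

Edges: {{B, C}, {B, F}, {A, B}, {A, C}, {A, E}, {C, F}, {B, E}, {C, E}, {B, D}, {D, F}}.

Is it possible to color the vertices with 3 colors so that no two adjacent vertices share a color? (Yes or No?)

A, B, C, E are mutually adjacent (a clique of size 4), so at least 4 colors are needed.
So 3 colors are not enough.

No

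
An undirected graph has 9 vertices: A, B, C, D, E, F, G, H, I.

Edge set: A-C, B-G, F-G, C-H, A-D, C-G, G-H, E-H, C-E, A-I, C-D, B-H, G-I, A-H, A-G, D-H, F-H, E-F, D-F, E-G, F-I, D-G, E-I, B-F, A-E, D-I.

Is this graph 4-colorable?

A, C, E, G, H form a clique, so at least 5 colors are needed.
So 4 colors are not enough.

No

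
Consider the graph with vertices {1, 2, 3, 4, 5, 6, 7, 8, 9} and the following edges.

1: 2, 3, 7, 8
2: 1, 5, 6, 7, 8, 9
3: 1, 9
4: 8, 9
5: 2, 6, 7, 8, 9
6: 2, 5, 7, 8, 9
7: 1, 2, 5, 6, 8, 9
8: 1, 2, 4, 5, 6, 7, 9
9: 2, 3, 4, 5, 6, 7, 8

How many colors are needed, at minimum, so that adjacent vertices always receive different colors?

2, 5, 6, 7, 8, 9 form a clique, so at least 6 colors are needed.
6 colors suffice: color red → {1, 9}; color blue → {3, 8}; color green → {2, 4}; color yellow → {7}; color purple → {6}; color orange → {5}. Every edge joins two different colors.

6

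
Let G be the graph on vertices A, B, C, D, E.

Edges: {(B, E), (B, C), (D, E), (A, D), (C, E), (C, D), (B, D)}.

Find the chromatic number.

B, C, D, E form a clique, so at least 4 colors are needed.
4 colors suffice: color 1 → {D}; color 2 → {A, E}; color 3 → {C}; color 4 → {B}. Every edge joins two different colors.

4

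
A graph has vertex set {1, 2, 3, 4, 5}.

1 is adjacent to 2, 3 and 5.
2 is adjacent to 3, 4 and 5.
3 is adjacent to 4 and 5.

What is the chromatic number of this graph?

4

1, 2, 3, 5 are pairwise adjacent (a clique of size 4), so at least 4 colors are needed.
4 colors suffice: color a → {2}; color b → {3}; color c → {4, 5}; color d → {1}. Every edge joins two different colors.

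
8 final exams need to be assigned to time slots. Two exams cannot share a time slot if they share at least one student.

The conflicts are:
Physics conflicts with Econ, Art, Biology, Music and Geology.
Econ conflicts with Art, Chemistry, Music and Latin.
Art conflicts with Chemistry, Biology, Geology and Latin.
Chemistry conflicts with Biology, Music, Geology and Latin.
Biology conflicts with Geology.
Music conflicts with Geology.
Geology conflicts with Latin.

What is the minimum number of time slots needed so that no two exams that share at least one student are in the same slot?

Physics, Art, Biology, Geology are mutually in conflict, so at least 4 time slots are needed.
4 time slots suffice: time slot 1 → {Physics, Chemistry}; time slot 2 → {Econ, Geology}; time slot 3 → {Art, Music}; time slot 4 → {Biology, Latin}. No two conflicting exams share a time slot.

4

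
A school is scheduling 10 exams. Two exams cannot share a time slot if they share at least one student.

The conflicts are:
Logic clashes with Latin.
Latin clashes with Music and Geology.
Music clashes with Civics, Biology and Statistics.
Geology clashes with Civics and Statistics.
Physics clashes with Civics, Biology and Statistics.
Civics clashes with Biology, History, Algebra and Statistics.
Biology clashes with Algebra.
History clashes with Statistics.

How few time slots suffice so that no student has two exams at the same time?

Civics, History, Statistics all conflict with each other, so at least 3 time slots are needed.
3 time slots suffice: time slot 1 → {Latin, Civics}; time slot 2 → {Logic, Biology, Statistics}; time slot 3 → {Music, Geology, Physics, History, Algebra}. Every pair that conflicts lands in different time slots.

3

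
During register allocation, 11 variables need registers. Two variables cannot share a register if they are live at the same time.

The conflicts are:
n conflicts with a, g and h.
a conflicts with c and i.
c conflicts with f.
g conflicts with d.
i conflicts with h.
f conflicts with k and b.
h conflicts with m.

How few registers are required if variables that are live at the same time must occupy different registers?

n and a conflict, so at least 2 registers are needed.
A valid assignment using 2 registers: n=2, a=1, c=2, g=1, i=2, f=1, k=2, h=1, b=2, m=2, d=2. No two conflicting variables share a register.

2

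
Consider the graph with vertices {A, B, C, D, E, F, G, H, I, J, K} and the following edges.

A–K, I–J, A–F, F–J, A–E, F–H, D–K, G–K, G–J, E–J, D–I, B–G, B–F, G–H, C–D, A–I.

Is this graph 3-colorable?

The chromatic number is 3. The cycle J-I-D-K-G-J has odd length 5, so it cannot be 2-colored; at least 3 colors are needed.
A valid assignment using 3 colors: A=blue, B=blue, C=blue, D=red, E=red, F=red, G=red, H=blue, I=green, J=blue, K=green.
That is already a proper 3-coloring.

Yes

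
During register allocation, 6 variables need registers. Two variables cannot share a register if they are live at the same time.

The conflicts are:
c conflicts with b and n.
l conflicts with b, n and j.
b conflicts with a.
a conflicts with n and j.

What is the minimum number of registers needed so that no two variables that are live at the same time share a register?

b and a conflict, so at least 2 registers are needed.
Using 2 registers: c=2, l=2, b=1, a=2, n=1, j=1. Each listed conflict is separated.

2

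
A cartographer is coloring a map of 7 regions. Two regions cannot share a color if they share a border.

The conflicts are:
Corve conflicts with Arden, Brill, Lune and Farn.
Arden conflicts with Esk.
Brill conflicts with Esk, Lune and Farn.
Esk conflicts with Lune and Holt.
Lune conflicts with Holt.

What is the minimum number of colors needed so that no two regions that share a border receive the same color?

3

Brill, Esk, Lune pairwise conflict, so at least 3 colors are needed.
3 colors suffice: color 1 → {Corve, Esk}; color 2 → {Arden, Lune, Farn}; color 3 → {Brill, Holt}. Each listed conflict is separated.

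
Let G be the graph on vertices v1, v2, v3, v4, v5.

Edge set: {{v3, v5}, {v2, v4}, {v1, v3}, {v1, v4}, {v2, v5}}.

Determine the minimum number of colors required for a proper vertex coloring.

3

The cycle v2-v5-v3-v1-v4-v2 has odd length 5, so it cannot be 2-colored; at least 3 colors are needed.
One proper 3-coloring: v1=blue, v2=blue, v3=red, v4=red, v5=green. No two adjacent vertices share a color.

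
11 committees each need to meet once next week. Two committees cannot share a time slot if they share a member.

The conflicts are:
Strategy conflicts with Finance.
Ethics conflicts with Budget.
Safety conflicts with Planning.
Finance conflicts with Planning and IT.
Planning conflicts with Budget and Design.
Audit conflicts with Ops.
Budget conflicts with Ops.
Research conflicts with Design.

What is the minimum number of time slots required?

2

Audit and Ops conflict, so at least 2 time slots are needed.
2 time slots suffice: time slot 1 → {Strategy, Ethics, Planning, Research, Ops, IT}; time slot 2 → {Safety, Finance, Audit, Budget, Design}. No two conflicting committees share a time slot.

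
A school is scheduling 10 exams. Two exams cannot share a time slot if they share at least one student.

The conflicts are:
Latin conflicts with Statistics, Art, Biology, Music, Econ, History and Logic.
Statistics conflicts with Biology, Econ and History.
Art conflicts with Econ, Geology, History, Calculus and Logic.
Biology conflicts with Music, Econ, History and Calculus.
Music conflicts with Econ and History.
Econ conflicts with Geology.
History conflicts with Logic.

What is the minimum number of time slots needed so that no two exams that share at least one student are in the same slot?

Latin, Statistics, Biology, Econ all conflict with each other, so at least 4 time slots are needed.
A valid assignment using 4 time slots: Latin=1, Statistics=4, Art=3, Biology=3, Music=4, Econ=2, Geology=1, History=2, Calculus=1, Logic=4. Each listed conflict is separated.

4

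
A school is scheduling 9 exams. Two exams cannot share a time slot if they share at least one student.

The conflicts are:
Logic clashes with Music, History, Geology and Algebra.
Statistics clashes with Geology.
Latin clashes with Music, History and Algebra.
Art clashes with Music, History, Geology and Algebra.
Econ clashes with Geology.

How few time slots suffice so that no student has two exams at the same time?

Latin and Music conflict, so at least 2 time slots are needed.
2 time slots suffice: time slot 1 → {Logic, Statistics, Latin, Art, Econ}; time slot 2 → {Music, History, Geology, Algebra}. No two conflicting exams share a time slot.

2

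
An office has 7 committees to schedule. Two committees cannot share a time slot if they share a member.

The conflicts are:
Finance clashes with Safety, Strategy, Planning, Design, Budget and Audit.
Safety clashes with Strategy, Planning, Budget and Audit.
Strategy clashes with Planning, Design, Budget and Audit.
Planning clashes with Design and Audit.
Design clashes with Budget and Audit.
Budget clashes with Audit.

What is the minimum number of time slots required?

5

Finance, Strategy, Planning, Design, Audit all conflict with each other, so at least 5 time slots are needed.
5 time slots suffice: Finance=3, Safety=4, Strategy=1, Planning=5, Design=4, Budget=5, Audit=2. Every pair that conflicts lands in different time slots.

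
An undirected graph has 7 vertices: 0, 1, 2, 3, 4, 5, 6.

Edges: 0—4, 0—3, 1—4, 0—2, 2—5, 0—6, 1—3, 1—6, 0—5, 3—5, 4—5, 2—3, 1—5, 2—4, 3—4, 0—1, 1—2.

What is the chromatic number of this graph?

0, 1, 2, 3, 4, 5 form a clique, so at least 6 colors are needed.
One proper 6-coloring: 0=b, 1=a, 2=d, 3=e, 4=f, 5=c, 6=c. Each edge has distinct colors on its endpoints.

6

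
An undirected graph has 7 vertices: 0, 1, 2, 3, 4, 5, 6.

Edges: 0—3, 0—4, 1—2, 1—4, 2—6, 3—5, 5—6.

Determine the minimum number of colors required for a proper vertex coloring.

3

The cycle 4-1-2-6-5-3-0-4 has odd length 7, so it cannot be 2-colored; at least 3 colors are needed.
One proper 3-coloring: 0=a, 1=a, 2=b, 3=c, 4=b, 5=b, 6=a. No two adjacent vertices share a color.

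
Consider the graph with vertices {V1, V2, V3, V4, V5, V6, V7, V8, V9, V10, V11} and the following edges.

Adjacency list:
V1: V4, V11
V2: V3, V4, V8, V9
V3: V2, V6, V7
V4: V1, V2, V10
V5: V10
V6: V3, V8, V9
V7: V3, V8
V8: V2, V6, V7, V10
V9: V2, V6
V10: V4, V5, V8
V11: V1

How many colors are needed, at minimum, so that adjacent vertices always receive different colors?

V6 and V8 are adjacent, so at least 2 colors are needed.
2 colors suffice: color 1 → {V3, V4, V5, V8, V9, V11}; color 2 → {V1, V2, V6, V7, V10}. Every edge joins two different colors.

2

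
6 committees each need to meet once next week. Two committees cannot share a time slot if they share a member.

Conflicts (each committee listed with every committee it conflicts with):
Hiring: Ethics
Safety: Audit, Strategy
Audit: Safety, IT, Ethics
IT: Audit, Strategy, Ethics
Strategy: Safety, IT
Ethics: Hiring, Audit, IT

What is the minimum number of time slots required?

Audit, IT, Ethics are mutually in conflict, so at least 3 time slots are needed.
Using 3 time slots: Hiring=1, Safety=2, Audit=1, IT=3, Strategy=1, Ethics=2. Every pair that conflicts lands in different time slots.

3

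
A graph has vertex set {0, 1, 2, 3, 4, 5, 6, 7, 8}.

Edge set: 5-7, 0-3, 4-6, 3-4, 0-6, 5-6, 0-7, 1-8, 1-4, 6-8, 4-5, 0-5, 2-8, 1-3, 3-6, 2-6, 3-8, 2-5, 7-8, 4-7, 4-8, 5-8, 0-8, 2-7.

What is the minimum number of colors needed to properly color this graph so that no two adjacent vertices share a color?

4

1, 3, 4, 8 are pairwise adjacent (a clique of size 4), so at least 4 colors are needed.
4 colors suffice: 0=d, 1=b, 2=d, 3=c, 4=d, 5=c, 6=b, 7=b, 8=a. Every edge joins two different colors.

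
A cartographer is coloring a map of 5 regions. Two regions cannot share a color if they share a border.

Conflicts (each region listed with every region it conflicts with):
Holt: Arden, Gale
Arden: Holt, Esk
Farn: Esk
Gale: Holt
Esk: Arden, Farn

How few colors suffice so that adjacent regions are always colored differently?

2

Holt and Arden conflict, so at least 2 colors are needed.
2 colors suffice: color 1 → {Arden, Farn, Gale}; color 2 → {Holt, Esk}. Every pair that conflicts lands in different colors.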